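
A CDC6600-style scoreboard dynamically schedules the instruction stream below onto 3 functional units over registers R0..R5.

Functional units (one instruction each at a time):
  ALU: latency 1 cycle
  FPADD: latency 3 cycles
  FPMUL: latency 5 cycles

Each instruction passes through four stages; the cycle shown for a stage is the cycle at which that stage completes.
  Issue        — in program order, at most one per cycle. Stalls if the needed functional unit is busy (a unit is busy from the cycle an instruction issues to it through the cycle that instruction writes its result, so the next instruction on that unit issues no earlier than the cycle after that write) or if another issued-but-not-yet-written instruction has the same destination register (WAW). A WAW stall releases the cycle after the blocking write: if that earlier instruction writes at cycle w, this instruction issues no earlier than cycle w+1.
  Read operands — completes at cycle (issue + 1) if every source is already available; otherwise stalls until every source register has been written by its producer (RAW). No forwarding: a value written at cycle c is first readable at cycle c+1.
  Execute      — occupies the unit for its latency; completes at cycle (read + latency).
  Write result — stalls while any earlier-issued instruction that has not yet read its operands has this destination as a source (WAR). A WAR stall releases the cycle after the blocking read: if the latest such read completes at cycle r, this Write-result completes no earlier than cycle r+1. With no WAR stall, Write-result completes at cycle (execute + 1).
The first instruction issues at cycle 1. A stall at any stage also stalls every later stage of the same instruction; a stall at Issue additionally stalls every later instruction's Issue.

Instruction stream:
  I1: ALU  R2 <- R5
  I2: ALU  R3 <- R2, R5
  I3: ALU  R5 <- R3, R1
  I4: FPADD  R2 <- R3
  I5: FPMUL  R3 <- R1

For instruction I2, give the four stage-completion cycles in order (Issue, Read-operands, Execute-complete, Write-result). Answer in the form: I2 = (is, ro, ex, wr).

1) issue 1, read 2, done 3, write 4
2) issue 5, read 6, done 7, write 8  <struct: ALU busy until I1 writes@4>
3) issue 9, read 10, done 11, write 12  <struct: ALU busy until I2 writes@8>
4) issue 10, read 11, done 14, write 15
5) issue 11, read 12, done 17, write 18

I2 = (5, 6, 7, 8)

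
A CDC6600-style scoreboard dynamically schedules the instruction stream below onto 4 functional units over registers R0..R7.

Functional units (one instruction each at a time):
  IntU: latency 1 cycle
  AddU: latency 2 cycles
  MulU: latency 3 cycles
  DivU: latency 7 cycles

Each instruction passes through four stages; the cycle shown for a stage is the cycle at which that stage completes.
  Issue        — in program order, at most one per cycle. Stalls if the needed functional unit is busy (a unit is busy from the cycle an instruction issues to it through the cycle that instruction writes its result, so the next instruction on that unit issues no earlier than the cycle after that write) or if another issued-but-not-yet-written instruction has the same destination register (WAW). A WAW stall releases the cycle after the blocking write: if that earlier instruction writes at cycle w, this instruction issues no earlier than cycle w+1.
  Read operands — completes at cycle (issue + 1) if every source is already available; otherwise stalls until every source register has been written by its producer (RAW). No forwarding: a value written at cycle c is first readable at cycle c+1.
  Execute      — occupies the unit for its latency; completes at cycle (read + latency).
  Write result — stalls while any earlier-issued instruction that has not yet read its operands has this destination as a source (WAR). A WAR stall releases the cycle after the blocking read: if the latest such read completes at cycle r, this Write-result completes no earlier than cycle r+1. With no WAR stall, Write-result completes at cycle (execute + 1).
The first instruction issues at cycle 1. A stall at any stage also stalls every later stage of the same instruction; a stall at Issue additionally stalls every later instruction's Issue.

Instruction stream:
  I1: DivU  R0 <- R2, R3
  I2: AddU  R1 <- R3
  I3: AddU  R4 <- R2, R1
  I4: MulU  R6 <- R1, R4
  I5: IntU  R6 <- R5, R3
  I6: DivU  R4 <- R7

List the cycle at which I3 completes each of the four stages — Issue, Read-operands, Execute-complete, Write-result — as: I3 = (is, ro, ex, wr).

I3 = (7, 8, 10, 11)

t=1  issue I1 (DivU)
t=2  I1 read-ops | issue I2 (AddU)
t=3  I2 read-ops
t=5  I2 finished on AddU
t=6  I2→R1
t=7  issue I3 (AddU)
t=8  I3 read-ops | issue I4 (MulU)
t=9  I1 finished on DivU
t=10  I1→R0 | I3 finished on AddU
t=11  I3→R4
t=12  I4 read-ops
t=15  I4 finished on MulU
t=16  I4→R6
t=17  issue I5 (IntU)
t=18  I5 read-ops | issue I6 (DivU)
t=19  I5 finished on IntU | I6 read-ops
t=20  I5→R6
t=26  I6 finished on DivU
t=27  I6→R4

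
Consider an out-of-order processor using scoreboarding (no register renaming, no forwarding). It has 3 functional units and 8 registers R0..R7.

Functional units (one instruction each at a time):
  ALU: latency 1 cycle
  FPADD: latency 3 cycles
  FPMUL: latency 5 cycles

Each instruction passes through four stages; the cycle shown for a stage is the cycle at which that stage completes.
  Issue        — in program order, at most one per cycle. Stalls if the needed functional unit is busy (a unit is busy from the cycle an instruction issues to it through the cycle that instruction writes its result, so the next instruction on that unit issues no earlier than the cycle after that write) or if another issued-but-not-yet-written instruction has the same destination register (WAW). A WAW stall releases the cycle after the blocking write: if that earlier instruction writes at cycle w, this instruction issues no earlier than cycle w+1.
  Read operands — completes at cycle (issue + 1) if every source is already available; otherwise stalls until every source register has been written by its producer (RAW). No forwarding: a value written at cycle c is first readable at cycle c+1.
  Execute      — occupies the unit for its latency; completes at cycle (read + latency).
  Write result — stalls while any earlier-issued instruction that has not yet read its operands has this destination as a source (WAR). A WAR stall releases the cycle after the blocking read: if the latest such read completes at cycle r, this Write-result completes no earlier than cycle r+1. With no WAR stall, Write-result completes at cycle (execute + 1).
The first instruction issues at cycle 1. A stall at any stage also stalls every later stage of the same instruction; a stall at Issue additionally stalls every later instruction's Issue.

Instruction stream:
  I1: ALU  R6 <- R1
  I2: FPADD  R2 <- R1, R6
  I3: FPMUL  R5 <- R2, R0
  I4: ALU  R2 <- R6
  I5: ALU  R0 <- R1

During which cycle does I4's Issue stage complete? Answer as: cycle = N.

cycle = 10

I1 -> (1, 2, 3, 4)
I2 -> (2, 5, 8, 9)  // RAW R6: wait I1 write@4
I3 -> (3, 10, 15, 16)  // RAW R2: wait I2 write@9
I4 -> (10, 11, 12, 13)  // WAW R2: wait I2 write@9
I5 -> (14, 15, 16, 17)  // struct: ALU busy until I4 writes@13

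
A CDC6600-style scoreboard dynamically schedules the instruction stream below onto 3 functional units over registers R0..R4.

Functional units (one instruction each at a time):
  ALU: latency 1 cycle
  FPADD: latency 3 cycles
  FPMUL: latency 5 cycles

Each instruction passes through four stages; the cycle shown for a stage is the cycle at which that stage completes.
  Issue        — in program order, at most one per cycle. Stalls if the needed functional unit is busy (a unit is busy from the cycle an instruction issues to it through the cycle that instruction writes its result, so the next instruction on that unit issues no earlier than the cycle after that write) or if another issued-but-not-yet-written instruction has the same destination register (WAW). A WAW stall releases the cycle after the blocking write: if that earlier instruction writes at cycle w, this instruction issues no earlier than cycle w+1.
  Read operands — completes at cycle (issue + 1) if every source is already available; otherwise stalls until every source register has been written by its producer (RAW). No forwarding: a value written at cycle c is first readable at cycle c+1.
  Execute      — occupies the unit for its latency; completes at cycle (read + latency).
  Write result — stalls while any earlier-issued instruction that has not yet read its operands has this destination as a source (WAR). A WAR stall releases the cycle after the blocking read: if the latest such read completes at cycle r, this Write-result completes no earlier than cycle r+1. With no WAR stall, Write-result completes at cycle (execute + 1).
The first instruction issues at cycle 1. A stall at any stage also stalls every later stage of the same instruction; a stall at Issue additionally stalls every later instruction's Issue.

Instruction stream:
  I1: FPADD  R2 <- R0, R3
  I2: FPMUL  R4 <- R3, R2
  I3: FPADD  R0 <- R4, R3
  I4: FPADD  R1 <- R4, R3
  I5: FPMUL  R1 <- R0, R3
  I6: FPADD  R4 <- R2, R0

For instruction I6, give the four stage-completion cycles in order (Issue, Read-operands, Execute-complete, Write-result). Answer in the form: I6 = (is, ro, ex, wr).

I1: IS=1 RO=2 EX=5 WR=6
I2: IS=2 RO=7 EX=12 WR=13  [RAW R2: wait I1 write@6]
I3: IS=7 RO=14 EX=17 WR=18  [struct: FPADD busy until I1 writes@6; RAW R4: wait I2 write@13]
I4: IS=19 RO=20 EX=23 WR=24  [struct: FPADD busy until I3 writes@18]
I5: IS=25 RO=26 EX=31 WR=32  [WAW R1: wait I4 write@24]
I6: IS=26 RO=27 EX=30 WR=31

I6 = (26, 27, 30, 31)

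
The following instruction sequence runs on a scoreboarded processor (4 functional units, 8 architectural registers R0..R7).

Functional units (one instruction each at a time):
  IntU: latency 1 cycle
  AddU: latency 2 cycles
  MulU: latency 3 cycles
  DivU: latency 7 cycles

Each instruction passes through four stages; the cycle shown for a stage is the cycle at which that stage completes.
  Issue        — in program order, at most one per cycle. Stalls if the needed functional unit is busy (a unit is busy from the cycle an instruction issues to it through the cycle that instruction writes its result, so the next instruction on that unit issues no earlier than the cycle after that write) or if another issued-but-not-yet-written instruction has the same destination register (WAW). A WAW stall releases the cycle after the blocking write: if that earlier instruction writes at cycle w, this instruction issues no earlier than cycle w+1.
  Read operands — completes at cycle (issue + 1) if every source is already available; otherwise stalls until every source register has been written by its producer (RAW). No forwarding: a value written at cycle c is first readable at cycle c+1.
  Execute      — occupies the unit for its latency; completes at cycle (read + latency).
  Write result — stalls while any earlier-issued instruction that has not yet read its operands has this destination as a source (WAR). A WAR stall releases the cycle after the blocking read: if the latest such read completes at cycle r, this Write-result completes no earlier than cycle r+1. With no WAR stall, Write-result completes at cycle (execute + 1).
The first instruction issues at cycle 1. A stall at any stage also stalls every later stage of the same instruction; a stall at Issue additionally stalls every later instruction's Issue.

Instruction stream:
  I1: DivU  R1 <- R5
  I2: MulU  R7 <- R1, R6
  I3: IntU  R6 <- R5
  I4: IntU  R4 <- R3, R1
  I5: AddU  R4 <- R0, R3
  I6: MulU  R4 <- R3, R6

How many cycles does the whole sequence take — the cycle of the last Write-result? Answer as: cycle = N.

I1  is:1  ro:2  ex:9  wr:10
I2  is:2  ro:11  ex:14  wr:15  — RAW R1: wait I1 write@10
I3  is:3  ro:4  ex:5  wr:12  — WAR R6: wait I2 read@11
I4  is:13  ro:14  ex:15  wr:16  — struct: IntU busy until I3 writes@12
I5  is:17  ro:18  ex:20  wr:21  — WAW R4: wait I4 write@16
I6  is:22  ro:23  ex:26  wr:27  — WAW R4: wait I5 write@21

cycle = 27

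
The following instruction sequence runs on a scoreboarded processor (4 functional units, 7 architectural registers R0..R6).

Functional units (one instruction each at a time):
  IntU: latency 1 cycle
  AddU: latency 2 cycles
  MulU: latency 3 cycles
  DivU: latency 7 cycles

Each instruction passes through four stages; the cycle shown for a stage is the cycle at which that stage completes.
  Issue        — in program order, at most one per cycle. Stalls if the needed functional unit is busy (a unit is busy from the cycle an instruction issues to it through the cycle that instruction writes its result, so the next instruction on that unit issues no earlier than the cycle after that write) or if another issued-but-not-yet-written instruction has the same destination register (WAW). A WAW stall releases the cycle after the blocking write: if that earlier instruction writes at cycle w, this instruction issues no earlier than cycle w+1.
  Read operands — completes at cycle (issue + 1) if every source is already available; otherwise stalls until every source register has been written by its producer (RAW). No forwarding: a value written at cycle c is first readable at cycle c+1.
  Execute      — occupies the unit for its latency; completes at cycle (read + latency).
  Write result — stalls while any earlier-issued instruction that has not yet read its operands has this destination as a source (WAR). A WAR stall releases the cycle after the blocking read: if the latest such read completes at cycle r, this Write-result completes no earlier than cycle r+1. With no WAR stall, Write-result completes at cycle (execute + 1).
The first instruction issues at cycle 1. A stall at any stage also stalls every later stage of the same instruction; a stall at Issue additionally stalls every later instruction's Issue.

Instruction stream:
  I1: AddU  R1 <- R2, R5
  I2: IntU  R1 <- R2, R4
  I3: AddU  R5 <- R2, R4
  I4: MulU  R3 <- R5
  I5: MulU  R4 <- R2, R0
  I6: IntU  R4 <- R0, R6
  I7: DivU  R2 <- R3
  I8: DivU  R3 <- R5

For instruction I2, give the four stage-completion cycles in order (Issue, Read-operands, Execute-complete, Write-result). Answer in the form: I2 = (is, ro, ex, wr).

I1  is:1  ro:2  ex:4  wr:5
I2  is:6  ro:7  ex:8  wr:9  — WAW R1: wait I1 write@5
I3  is:7  ro:8  ex:10  wr:11
I4  is:8  ro:12  ex:15  wr:16  — RAW R5: wait I3 write@11
I5  is:17  ro:18  ex:21  wr:22  — struct: MulU busy until I4 writes@16
I6  is:23  ro:24  ex:25  wr:26  — WAW R4: wait I5 write@22
I7  is:24  ro:25  ex:32  wr:33
I8  is:34  ro:35  ex:42  wr:43  — struct: DivU busy until I7 writes@33

I2 = (6, 7, 8, 9)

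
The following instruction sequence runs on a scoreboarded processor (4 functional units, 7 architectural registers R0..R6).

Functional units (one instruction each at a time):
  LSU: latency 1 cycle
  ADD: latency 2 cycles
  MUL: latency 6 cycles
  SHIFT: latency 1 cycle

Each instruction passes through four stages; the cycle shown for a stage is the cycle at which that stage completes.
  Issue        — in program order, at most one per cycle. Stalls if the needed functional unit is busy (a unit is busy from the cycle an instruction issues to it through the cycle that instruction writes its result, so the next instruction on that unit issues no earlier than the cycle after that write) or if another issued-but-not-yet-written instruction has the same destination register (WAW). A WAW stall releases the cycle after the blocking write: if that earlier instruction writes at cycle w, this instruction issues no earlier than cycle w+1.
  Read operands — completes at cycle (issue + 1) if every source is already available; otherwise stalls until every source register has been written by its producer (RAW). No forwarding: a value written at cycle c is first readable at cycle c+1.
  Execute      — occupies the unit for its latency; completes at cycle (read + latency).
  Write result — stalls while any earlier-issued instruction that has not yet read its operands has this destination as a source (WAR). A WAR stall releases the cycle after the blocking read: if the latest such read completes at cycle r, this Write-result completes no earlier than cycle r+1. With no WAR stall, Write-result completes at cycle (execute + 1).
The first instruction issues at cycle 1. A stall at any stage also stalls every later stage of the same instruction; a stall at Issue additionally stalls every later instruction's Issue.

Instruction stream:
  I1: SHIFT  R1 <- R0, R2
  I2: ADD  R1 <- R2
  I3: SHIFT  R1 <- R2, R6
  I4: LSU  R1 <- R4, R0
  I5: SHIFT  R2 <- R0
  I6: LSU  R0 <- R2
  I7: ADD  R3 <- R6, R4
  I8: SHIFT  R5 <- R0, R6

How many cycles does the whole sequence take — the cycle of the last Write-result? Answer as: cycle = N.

cycle = 24

cycle 1: I1 dispatched to SHIFT
cycle 2: I1 operands ready
cycle 3: I1 complete
cycle 4: R1←I1
cycle 5: I2 dispatched to ADD
cycle 6: I2 operands ready
cycle 8: I2 complete
cycle 9: R1←I2
cycle 10: I3 dispatched to SHIFT
cycle 11: I3 operands ready
cycle 12: I3 complete
cycle 13: R1←I3
cycle 14: I4 dispatched to LSU
cycle 15: I4 operands ready; I5 dispatched to SHIFT
cycle 16: I4 complete; I5 operands ready
cycle 17: R1←I4; I5 complete
cycle 18: R2←I5; I6 dispatched to LSU
cycle 19: I6 operands ready; I7 dispatched to ADD
cycle 20: I6 complete; I7 operands ready; I8 dispatched to SHIFT
cycle 21: R0←I6
cycle 22: I7 complete; I8 operands ready
cycle 23: R3←I7; I8 complete
cycle 24: R5←I8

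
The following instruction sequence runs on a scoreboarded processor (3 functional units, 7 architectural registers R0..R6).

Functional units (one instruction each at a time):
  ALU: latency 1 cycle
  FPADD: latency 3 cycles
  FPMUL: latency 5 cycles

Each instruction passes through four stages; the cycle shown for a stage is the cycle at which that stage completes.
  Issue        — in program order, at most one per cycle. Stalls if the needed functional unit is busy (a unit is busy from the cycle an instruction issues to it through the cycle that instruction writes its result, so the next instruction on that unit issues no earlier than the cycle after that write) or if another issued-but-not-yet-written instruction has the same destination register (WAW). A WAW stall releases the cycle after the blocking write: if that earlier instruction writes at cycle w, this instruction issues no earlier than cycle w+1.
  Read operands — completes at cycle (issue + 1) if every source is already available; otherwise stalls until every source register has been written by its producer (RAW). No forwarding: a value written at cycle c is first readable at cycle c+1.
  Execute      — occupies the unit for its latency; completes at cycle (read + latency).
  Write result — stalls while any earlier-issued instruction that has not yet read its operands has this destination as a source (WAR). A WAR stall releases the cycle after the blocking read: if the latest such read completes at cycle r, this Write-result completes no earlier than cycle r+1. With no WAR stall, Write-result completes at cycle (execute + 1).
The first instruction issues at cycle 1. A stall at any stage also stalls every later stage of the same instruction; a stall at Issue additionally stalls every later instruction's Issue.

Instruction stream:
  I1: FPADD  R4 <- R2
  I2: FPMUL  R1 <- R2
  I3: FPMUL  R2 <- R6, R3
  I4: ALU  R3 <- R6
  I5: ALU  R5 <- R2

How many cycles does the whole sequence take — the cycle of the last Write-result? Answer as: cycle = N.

cycle = 20

cycle 1: I1 dispatched to FPADD
cycle 2: I1 operands ready; I2 dispatched to FPMUL
cycle 3: I2 operands ready
cycle 5: I1 complete
cycle 6: R4←I1
cycle 8: I2 complete
cycle 9: R1←I2
cycle 10: I3 dispatched to FPMUL
cycle 11: I3 operands ready; I4 dispatched to ALU
cycle 12: I4 operands ready
cycle 13: I4 complete
cycle 14: R3←I4
cycle 15: I5 dispatched to ALU
cycle 16: I3 complete
cycle 17: R2←I3
cycle 18: I5 operands ready
cycle 19: I5 complete
cycle 20: R5←I5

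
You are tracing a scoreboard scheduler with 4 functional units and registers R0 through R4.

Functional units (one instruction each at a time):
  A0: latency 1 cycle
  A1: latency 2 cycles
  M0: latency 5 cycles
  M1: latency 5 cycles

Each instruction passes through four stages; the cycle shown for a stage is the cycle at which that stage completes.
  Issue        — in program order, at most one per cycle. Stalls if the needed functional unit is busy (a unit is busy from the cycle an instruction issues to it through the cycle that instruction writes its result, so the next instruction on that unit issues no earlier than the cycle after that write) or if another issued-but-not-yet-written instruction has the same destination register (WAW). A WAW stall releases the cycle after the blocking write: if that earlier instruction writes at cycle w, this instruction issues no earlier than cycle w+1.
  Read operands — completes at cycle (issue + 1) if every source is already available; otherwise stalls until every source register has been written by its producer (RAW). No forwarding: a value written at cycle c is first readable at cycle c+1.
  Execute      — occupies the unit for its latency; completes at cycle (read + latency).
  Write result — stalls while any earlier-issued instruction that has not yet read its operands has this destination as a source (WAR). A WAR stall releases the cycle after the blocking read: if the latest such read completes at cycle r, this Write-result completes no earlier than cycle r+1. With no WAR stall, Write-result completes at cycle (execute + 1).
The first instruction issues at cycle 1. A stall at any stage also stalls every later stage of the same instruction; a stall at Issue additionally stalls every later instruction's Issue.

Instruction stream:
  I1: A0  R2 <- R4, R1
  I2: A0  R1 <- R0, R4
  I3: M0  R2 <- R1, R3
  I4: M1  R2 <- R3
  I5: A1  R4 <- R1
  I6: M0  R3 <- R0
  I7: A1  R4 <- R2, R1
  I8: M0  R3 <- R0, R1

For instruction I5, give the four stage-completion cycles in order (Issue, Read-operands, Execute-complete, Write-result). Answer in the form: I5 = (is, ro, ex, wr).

I1 -> (1, 2, 3, 4)
I2 -> (5, 6, 7, 8)  // struct: A0 busy until I1 writes@4
I3 -> (6, 9, 14, 15)  // RAW R1: wait I2 write@8
I4 -> (16, 17, 22, 23)  // WAW R2: wait I3 write@15
I5 -> (17, 18, 20, 21)
I6 -> (18, 19, 24, 25)
I7 -> (22, 24, 26, 27)  // struct: A1 busy until I5 writes@21, RAW R2: wait I4 write@23
I8 -> (26, 27, 32, 33)  // struct: M0 busy until I6 writes@25

I5 = (17, 18, 20, 21)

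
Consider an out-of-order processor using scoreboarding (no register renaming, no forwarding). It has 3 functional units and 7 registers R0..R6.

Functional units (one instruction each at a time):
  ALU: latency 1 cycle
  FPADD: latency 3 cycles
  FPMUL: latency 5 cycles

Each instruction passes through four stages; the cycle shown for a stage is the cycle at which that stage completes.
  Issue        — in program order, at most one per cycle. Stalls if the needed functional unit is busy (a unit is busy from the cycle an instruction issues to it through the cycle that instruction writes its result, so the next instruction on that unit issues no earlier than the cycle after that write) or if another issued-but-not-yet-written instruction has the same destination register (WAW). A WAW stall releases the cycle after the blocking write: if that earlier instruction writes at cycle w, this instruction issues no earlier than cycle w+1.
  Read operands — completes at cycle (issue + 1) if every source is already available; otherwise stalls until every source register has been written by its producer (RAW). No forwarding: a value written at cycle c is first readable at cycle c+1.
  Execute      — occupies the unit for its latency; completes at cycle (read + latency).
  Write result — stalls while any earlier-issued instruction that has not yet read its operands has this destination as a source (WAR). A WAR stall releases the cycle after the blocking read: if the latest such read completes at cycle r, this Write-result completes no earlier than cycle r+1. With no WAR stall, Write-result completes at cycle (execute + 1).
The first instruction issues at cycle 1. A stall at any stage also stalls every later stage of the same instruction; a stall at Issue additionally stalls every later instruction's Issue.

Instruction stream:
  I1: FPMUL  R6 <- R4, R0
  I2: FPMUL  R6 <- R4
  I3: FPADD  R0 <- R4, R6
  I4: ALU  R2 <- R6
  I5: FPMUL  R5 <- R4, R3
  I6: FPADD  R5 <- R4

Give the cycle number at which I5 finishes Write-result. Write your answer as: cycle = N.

cycle = 24

cycle 1: issue I1 (FPMUL)
cycle 2: I1 read-ops
cycle 7: I1 finished on FPMUL
cycle 8: I1→R6
cycle 9: issue I2 (FPMUL)
cycle 10: I2 read-ops; issue I3 (FPADD)
cycle 11: issue I4 (ALU)
cycle 15: I2 finished on FPMUL
cycle 16: I2→R6
cycle 17: I3 read-ops; I4 read-ops; issue I5 (FPMUL)
cycle 18: I4 finished on ALU; I5 read-ops
cycle 19: I4→R2
cycle 20: I3 finished on FPADD
cycle 21: I3→R0
cycle 23: I5 finished on FPMUL
cycle 24: I5→R5
cycle 25: issue I6 (FPADD)
cycle 26: I6 read-ops
cycle 29: I6 finished on FPADD
cycle 30: I6→R5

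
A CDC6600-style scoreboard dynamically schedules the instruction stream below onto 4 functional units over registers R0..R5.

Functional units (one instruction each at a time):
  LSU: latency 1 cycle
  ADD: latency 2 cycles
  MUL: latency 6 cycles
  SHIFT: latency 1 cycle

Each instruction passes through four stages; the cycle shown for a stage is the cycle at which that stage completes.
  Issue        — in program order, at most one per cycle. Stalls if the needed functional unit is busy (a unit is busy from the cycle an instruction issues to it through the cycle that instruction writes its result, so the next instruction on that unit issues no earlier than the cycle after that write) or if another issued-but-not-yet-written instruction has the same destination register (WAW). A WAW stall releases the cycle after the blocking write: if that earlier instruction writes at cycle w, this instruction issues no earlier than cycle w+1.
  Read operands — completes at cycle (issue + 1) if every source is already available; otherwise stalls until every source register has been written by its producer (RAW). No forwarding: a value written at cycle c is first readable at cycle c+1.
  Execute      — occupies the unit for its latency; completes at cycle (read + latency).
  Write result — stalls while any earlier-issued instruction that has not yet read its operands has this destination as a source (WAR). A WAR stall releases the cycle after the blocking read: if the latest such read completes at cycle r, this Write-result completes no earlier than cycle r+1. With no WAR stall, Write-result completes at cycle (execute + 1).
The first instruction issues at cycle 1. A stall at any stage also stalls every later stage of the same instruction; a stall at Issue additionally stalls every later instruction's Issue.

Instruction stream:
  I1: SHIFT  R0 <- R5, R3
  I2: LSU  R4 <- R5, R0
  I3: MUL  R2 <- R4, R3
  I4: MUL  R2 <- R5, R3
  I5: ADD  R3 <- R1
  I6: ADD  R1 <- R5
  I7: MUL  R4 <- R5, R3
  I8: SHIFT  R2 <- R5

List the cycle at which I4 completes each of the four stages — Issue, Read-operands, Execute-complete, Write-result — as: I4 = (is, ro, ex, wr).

I4 = (16, 17, 23, 24)

  I1 | 1 | 2 | 3 | 4
  I2 | 2 | 5 | 6 | 7   RAW R0: wait I1 write@4
  I3 | 3 | 8 | 14 | 15   RAW R4: wait I2 write@7
  I4 | 16 | 17 | 23 | 24   struct: MUL busy until I3 writes@15
  I5 | 17 | 18 | 20 | 21
  I6 | 22 | 23 | 25 | 26   struct: ADD busy until I5 writes@21
  I7 | 25 | 26 | 32 | 33   struct: MUL busy until I4 writes@24
  I8 | 26 | 27 | 28 | 29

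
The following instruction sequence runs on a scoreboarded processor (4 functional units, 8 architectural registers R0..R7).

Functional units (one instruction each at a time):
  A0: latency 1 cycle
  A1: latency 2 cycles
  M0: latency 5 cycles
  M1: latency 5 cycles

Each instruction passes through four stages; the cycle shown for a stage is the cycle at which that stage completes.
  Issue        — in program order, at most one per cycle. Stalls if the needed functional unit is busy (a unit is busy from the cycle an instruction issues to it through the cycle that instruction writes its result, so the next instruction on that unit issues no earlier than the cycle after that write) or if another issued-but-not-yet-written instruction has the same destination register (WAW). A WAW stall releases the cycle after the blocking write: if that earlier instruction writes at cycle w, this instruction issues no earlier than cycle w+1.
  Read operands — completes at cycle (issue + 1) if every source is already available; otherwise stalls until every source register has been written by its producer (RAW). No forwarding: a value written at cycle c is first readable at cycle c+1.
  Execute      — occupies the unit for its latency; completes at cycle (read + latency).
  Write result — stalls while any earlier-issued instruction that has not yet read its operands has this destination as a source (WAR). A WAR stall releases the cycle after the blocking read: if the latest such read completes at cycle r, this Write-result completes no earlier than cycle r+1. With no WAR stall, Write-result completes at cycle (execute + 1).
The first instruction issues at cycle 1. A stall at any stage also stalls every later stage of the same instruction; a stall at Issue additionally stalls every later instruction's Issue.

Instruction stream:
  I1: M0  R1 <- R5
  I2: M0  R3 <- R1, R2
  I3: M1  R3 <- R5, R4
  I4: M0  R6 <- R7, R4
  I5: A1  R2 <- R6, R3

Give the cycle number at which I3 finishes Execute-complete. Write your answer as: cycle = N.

cycle = 23

1) issue 1, read 2, done 7, write 8
2) issue 9, read 10, done 15, write 16  <struct: M0 busy until I1 writes@8>
3) issue 17, read 18, done 23, write 24  <WAW R3: wait I2 write@16>
4) issue 18, read 19, done 24, write 25
5) issue 19, read 26, done 28, write 29  <RAW R6: wait I4 write@25>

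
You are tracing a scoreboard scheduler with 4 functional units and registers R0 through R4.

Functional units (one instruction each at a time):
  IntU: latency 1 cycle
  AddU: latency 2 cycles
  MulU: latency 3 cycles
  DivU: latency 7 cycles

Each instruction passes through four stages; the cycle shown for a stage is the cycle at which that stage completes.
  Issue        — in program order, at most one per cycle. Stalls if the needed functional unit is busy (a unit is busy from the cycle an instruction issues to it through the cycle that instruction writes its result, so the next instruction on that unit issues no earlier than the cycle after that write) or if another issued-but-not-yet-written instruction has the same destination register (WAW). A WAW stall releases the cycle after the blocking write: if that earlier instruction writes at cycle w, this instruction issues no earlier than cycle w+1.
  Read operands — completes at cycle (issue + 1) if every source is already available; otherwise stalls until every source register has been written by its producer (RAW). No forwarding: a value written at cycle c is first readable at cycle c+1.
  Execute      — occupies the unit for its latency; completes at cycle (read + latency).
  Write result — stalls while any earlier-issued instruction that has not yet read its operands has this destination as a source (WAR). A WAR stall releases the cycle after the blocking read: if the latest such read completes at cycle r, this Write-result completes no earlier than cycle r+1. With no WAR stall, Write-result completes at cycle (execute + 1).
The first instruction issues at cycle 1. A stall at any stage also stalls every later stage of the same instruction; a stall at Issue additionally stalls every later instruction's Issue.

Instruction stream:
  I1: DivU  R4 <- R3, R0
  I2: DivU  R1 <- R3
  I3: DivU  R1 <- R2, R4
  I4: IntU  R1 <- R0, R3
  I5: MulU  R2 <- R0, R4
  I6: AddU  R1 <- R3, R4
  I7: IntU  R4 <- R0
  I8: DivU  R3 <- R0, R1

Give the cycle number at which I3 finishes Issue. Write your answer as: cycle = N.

cycle = 21

c1: issue I1 (DivU)
c2: I1 read-ops
c9: I1 finished on DivU
c10: I1→R4
c11: issue I2 (DivU)
c12: I2 read-ops
c19: I2 finished on DivU
c20: I2→R1
c21: issue I3 (DivU)
c22: I3 read-ops
c29: I3 finished on DivU
c30: I3→R1
c31: issue I4 (IntU)
c32: I4 read-ops, issue I5 (MulU)
c33: I4 finished on IntU, I5 read-ops
c34: I4→R1
c35: issue I6 (AddU)
c36: I5 finished on MulU, I6 read-ops, issue I7 (IntU)
c37: I5→R2, I7 read-ops, issue I8 (DivU)
c38: I6 finished on AddU, I7 finished on IntU
c39: I6→R1, I7→R4
c40: I8 read-ops
c47: I8 finished on DivU
c48: I8→R3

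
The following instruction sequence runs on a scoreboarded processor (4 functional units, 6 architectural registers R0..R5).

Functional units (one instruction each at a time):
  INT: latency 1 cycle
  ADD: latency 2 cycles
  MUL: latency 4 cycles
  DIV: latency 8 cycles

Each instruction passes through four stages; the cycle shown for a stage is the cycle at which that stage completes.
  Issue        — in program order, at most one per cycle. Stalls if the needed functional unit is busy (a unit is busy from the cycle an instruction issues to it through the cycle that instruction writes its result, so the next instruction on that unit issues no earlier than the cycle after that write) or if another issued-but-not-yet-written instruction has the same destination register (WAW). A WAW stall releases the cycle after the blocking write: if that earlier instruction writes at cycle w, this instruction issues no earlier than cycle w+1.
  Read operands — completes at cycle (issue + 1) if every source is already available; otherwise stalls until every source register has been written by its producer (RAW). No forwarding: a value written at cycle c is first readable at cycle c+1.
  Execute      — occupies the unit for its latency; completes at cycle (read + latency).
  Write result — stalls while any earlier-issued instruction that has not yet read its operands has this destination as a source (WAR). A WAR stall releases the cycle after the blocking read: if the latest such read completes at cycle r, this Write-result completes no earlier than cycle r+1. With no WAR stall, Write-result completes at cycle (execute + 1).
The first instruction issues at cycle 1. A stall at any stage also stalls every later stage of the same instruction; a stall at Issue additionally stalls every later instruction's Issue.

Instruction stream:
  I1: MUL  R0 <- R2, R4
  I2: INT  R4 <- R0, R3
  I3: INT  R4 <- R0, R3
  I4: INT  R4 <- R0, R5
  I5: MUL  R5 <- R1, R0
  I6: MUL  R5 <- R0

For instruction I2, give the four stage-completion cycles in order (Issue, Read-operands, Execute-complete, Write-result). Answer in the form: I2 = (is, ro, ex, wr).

c1: I1→MUL
c2: I1 RO | I2→INT
c6: I1 EX
c7: I1 WR R0
c8: I2 RO
c9: I2 EX
c10: I2 WR R4
c11: I3→INT
c12: I3 RO
c13: I3 EX
c14: I3 WR R4
c15: I4→INT
c16: I4 RO | I5→MUL
c17: I4 EX | I5 RO
c18: I4 WR R4
c21: I5 EX
c22: I5 WR R5
c23: I6→MUL
c24: I6 RO
c28: I6 EX
c29: I6 WR R5

I2 = (2, 8, 9, 10)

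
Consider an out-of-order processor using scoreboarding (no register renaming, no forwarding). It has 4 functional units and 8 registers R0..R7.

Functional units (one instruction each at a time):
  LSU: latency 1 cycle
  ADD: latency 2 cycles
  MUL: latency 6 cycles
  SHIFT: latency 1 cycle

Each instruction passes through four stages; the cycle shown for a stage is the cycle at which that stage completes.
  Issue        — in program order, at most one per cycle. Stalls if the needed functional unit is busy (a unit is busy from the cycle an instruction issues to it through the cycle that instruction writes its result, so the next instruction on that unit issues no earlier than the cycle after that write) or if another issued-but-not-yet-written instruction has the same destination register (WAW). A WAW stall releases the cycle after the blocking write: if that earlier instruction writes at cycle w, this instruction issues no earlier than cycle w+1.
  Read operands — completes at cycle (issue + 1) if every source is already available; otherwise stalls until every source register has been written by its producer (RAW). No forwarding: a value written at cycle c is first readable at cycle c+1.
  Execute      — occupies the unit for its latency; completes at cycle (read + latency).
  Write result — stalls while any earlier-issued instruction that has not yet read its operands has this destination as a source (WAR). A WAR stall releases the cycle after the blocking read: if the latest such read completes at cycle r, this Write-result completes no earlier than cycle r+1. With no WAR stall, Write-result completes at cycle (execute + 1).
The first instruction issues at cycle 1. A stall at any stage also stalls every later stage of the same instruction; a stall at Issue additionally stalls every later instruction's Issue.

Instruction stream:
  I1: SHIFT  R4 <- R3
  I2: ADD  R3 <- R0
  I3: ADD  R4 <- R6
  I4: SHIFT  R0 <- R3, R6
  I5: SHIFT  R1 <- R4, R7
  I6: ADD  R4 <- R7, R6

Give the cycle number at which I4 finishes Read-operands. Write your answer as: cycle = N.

I1 -> (1, 2, 3, 4)
I2 -> (2, 3, 5, 6)
I3 -> (7, 8, 10, 11)  // struct: ADD busy until I2 writes@6
I4 -> (8, 9, 10, 11)
I5 -> (12, 13, 14, 15)  // struct: SHIFT busy until I4 writes@11
I6 -> (13, 14, 16, 17)

cycle = 9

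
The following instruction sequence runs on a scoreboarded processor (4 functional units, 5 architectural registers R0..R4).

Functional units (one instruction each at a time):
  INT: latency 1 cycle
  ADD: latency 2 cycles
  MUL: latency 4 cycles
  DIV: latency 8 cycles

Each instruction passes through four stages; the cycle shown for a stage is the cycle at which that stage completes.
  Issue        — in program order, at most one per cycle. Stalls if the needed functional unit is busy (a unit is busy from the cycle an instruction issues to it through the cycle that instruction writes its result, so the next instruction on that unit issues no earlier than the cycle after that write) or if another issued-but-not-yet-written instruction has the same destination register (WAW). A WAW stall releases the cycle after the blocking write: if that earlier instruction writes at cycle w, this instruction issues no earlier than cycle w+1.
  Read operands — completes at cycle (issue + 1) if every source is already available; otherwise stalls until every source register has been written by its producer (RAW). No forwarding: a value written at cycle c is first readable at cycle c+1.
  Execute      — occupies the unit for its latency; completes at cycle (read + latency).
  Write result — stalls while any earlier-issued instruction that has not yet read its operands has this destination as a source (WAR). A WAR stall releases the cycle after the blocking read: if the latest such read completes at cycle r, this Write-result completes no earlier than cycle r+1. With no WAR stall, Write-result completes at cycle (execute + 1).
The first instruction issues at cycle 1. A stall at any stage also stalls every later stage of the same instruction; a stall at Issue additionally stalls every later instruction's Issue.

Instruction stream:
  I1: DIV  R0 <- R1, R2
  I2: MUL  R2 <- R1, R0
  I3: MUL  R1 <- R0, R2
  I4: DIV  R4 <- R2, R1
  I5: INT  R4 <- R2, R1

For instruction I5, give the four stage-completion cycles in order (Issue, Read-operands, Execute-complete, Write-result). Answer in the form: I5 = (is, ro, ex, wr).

I5 = (35, 36, 37, 38)

t=1  I1→DIV
t=2  I1 RO | I2→MUL
t=10  I1 EX
t=11  I1 WR R0
t=12  I2 RO
t=16  I2 EX
t=17  I2 WR R2
t=18  I3→MUL
t=19  I3 RO | I4→DIV
t=23  I3 EX
t=24  I3 WR R1
t=25  I4 RO
t=33  I4 EX
t=34  I4 WR R4
t=35  I5→INT
t=36  I5 RO
t=37  I5 EX
t=38  I5 WR R4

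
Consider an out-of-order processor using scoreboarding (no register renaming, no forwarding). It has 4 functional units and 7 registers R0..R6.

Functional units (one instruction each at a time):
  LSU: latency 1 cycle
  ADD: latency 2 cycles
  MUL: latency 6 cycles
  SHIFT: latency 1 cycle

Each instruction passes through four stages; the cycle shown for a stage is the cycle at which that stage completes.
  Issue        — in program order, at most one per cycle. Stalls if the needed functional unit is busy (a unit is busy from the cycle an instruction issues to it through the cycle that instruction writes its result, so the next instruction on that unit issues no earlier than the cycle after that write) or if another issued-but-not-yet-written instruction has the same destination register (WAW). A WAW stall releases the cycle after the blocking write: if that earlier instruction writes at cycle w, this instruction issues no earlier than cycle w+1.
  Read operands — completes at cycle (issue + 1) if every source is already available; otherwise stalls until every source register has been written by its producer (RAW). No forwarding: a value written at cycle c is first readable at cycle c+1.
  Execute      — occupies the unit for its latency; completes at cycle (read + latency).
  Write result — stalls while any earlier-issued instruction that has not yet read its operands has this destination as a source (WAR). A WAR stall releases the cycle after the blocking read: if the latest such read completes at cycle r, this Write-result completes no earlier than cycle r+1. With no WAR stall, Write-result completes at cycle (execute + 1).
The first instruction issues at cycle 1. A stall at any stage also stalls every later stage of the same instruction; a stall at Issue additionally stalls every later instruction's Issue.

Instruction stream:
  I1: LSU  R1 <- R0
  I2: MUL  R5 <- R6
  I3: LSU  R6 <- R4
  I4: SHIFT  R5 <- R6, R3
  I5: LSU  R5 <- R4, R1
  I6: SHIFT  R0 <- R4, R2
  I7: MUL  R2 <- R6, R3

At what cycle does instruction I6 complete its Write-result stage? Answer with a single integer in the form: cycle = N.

cycle 1: issue I1 (LSU)
cycle 2: I1 read-ops · issue I2 (MUL)
cycle 3: I1 finished on LSU · I2 read-ops
cycle 4: I1→R1
cycle 5: issue I3 (LSU)
cycle 6: I3 read-ops
cycle 7: I3 finished on LSU
cycle 8: I3→R6
cycle 9: I2 finished on MUL
cycle 10: I2→R5
cycle 11: issue I4 (SHIFT)
cycle 12: I4 read-ops
cycle 13: I4 finished on SHIFT
cycle 14: I4→R5
cycle 15: issue I5 (LSU)
cycle 16: I5 read-ops · issue I6 (SHIFT)
cycle 17: I5 finished on LSU · I6 read-ops · issue I7 (MUL)
cycle 18: I5→R5 · I6 finished on SHIFT · I7 read-ops
cycle 19: I6→R0
cycle 24: I7 finished on MUL
cycle 25: I7→R2

cycle = 19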